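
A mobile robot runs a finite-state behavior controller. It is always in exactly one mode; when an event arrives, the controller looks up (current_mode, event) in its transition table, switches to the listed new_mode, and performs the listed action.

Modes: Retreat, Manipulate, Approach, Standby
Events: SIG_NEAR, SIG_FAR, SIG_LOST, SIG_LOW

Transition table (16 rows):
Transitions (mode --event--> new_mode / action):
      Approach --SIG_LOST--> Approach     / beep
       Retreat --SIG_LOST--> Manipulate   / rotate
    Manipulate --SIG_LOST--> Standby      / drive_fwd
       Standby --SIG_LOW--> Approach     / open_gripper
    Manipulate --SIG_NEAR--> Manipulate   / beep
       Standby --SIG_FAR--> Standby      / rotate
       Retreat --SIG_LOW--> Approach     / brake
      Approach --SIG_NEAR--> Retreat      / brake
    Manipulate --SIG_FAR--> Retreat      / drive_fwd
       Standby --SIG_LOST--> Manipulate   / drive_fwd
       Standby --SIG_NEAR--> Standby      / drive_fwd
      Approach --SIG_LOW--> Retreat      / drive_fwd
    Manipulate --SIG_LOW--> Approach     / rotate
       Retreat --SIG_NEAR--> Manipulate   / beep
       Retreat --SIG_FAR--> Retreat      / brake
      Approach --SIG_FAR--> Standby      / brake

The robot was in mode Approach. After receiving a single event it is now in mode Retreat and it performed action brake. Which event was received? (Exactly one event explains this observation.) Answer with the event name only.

try SIG_NEAR: (Approach, SIG_NEAR) → (Retreat, brake)  ← matches
try SIG_FAR: (Approach, SIG_FAR) → (Standby, brake)
try SIG_LOST: (Approach, SIG_LOST) → (Approach, beep)
try SIG_LOW: (Approach, SIG_LOW) → (Retreat, drive_fwd)

SIG_NEAR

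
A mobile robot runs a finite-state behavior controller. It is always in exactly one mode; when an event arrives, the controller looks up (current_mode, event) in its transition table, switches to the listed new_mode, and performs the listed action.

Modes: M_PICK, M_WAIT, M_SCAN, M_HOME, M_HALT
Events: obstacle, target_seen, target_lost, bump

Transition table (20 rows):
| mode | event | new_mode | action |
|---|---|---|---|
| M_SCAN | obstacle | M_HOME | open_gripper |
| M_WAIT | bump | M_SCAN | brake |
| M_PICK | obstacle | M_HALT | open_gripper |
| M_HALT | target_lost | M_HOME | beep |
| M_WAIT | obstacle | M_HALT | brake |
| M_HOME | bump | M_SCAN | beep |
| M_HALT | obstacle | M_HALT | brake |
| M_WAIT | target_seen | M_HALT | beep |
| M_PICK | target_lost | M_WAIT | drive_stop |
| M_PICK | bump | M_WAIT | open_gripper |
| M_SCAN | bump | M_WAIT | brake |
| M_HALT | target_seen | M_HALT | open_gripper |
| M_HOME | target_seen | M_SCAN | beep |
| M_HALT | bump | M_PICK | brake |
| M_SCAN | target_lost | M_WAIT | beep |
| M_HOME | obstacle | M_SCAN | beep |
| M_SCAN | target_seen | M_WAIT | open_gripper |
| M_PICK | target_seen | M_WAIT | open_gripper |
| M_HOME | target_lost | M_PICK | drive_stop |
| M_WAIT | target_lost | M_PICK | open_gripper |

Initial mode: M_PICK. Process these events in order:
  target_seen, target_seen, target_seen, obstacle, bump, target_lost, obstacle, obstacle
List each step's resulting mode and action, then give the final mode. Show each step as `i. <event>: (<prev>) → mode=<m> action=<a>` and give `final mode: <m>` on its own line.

final mode: M_HALT

1. target_seen: (M_PICK) → mode=M_WAIT action=open_gripper
2. target_seen: (M_WAIT) → mode=M_HALT action=beep
3. target_seen: (M_HALT) → mode=M_HALT action=open_gripper
4. obstacle: (M_HALT) → mode=M_HALT action=brake
5. bump: (M_HALT) → mode=M_PICK action=brake
6. target_lost: (M_PICK) → mode=M_WAIT action=drive_stop
7. obstacle: (M_WAIT) → mode=M_HALT action=brake
8. obstacle: (M_HALT) → mode=M_HALT action=brake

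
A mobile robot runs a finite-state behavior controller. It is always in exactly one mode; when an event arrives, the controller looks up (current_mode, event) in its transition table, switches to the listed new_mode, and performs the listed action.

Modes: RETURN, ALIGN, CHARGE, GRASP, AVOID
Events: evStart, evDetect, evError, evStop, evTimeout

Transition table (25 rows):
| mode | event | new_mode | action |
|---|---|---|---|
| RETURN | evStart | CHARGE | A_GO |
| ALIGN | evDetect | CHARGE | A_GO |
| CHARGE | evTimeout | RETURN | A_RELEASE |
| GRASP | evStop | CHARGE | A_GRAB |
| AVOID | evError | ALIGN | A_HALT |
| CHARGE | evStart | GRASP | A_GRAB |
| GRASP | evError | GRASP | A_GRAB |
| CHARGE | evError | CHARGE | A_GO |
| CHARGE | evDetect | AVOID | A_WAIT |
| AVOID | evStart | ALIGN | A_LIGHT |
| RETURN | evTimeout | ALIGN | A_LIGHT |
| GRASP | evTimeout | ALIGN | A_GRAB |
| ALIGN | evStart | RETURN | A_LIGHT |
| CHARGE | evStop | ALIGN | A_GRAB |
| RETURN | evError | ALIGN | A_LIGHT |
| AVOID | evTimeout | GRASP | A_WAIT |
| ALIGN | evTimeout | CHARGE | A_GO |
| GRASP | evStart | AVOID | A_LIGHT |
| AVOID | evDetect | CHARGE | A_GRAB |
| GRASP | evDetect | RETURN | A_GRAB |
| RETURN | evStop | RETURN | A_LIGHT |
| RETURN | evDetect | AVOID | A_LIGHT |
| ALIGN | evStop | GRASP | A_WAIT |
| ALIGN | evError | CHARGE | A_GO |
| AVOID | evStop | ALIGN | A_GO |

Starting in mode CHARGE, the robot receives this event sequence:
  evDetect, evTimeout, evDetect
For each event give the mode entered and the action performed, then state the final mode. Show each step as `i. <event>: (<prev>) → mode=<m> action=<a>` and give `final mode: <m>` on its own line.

1. evDetect: (CHARGE) → mode=AVOID action=A_WAIT
2. evTimeout: (AVOID) → mode=GRASP action=A_WAIT
3. evDetect: (GRASP) → mode=RETURN action=A_GRAB

final mode: RETURN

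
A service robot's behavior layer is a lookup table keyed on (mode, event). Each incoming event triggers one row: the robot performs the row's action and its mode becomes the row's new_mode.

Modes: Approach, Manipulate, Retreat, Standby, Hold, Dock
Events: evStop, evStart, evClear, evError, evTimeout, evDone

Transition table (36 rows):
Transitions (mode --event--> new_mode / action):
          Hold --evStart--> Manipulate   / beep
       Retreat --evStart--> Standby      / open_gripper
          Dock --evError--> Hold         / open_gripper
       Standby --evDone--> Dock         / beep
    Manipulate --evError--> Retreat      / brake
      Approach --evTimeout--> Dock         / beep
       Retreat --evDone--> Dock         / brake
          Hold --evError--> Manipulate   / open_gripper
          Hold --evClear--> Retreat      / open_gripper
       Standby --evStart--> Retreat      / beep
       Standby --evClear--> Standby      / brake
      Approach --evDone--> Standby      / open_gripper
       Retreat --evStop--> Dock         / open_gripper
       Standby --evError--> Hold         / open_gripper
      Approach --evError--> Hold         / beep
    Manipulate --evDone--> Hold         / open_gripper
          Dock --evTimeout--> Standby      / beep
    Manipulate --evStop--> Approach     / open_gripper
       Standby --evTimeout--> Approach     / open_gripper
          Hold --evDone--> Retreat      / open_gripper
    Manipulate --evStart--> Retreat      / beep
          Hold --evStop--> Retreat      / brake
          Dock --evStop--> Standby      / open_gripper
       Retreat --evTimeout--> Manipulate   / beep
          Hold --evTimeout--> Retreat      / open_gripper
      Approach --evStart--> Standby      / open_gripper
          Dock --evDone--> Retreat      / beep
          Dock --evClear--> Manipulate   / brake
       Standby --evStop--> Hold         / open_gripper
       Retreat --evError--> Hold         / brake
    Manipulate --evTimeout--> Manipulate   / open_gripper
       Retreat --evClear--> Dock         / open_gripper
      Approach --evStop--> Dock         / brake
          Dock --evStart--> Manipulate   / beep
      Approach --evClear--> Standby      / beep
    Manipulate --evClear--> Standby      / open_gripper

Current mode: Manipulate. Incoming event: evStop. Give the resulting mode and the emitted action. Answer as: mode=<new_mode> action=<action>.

current mode = Manipulate; filter table to that mode:
  (Manipulate, evError) → (Retreat, brake)
  (Manipulate, evDone) → (Hold, open_gripper)
  (Manipulate, evStop) → (Approach, open_gripper)  ← event matches
  (Manipulate, evStart) → (Retreat, beep)
  (Manipulate, evTimeout) → (Manipulate, open_gripper)
  (Manipulate, evClear) → (Standby, open_gripper)
event = evStop selects (Approach, open_gripper)

mode=Approach action=open_gripper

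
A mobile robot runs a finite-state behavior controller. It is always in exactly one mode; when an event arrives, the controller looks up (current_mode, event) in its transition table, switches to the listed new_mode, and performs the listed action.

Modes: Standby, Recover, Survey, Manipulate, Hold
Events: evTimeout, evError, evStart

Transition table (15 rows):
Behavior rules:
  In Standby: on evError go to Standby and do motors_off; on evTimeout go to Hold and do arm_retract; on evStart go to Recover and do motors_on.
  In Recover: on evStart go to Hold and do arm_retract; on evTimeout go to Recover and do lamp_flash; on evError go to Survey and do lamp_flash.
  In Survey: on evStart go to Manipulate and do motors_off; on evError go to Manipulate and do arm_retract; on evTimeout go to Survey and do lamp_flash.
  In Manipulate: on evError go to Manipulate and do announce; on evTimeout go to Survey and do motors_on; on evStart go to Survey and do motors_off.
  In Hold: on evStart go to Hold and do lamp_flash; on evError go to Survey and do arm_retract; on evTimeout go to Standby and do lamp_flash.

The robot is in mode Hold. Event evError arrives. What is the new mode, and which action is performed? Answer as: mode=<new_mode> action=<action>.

current mode = Hold; filter table to that mode:
  (Hold, evStart) → (Hold, lamp_flash)
  (Hold, evError) → (Survey, arm_retract)  ← event matches
  (Hold, evTimeout) → (Standby, lamp_flash)
event = evError selects (Survey, arm_retract)

mode=Survey action=arm_retract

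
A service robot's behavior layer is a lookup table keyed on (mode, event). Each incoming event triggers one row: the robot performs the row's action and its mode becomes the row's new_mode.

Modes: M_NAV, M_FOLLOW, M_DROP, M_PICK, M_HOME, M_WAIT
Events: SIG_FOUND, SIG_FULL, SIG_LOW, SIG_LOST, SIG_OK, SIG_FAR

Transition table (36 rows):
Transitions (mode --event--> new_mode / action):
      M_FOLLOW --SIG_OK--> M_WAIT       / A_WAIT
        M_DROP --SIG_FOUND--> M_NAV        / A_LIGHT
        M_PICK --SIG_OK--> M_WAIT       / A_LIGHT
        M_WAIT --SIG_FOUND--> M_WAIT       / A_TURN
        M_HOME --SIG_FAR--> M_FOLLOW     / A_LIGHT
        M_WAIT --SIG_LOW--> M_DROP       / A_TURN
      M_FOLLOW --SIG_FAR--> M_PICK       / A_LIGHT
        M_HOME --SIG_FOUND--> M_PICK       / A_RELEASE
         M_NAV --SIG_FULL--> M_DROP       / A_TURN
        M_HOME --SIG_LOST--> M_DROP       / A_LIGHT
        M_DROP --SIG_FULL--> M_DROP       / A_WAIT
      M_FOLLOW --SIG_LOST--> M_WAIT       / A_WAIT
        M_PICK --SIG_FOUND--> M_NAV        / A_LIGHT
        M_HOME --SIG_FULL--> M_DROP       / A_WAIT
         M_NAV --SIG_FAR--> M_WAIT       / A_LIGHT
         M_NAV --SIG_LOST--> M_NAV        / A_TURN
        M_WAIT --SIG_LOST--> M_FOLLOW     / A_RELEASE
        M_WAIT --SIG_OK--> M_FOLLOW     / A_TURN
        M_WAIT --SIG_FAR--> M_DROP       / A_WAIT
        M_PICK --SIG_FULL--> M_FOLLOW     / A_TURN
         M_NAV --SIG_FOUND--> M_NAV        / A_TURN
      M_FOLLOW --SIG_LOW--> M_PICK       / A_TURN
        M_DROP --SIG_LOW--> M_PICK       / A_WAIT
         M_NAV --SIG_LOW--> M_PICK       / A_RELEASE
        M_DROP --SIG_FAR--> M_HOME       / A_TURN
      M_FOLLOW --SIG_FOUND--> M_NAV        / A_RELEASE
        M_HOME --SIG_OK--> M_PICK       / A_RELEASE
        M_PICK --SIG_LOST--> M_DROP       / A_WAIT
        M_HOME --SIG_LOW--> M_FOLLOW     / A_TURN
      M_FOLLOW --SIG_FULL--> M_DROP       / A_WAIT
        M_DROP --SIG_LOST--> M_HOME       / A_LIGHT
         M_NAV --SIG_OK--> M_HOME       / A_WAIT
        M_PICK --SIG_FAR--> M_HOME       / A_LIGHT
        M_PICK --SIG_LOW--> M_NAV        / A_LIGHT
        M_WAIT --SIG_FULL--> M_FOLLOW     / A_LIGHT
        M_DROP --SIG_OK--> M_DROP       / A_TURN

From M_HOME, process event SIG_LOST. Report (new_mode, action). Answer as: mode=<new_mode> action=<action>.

current mode = M_HOME; filter table to that mode:
  (M_HOME, SIG_FAR) → (M_FOLLOW, A_LIGHT)
  (M_HOME, SIG_FOUND) → (M_PICK, A_RELEASE)
  (M_HOME, SIG_LOST) → (M_DROP, A_LIGHT)  ← event matches
  (M_HOME, SIG_FULL) → (M_DROP, A_WAIT)
  (M_HOME, SIG_OK) → (M_PICK, A_RELEASE)
  (M_HOME, SIG_LOW) → (M_FOLLOW, A_TURN)
event = SIG_LOST selects (M_DROP, A_LIGHT)

mode=M_DROP action=A_LIGHT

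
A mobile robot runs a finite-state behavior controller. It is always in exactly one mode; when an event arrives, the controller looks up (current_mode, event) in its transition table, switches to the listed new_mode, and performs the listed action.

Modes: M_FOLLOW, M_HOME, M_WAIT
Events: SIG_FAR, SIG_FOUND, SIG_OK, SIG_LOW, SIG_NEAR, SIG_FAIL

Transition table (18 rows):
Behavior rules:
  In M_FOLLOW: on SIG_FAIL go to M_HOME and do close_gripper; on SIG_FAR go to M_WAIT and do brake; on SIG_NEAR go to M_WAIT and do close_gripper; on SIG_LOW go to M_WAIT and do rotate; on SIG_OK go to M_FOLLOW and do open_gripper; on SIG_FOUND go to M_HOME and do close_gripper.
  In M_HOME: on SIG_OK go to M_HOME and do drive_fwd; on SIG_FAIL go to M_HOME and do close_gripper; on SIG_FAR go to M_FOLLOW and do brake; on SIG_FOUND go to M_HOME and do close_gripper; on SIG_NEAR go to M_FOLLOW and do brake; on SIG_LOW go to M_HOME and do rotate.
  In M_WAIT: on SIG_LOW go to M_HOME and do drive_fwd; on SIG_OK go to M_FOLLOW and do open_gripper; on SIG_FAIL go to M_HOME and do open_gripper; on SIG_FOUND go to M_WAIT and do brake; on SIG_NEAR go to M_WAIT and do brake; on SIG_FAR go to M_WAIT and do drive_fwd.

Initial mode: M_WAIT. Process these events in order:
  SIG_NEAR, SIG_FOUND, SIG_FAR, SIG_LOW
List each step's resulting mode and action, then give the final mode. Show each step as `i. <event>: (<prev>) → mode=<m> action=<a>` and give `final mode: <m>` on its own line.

1. SIG_NEAR: (M_WAIT) → mode=M_WAIT action=brake
2. SIG_FOUND: (M_WAIT) → mode=M_WAIT action=brake
3. SIG_FAR: (M_WAIT) → mode=M_WAIT action=drive_fwd
4. SIG_LOW: (M_WAIT) → mode=M_HOME action=drive_fwd

final mode: M_HOME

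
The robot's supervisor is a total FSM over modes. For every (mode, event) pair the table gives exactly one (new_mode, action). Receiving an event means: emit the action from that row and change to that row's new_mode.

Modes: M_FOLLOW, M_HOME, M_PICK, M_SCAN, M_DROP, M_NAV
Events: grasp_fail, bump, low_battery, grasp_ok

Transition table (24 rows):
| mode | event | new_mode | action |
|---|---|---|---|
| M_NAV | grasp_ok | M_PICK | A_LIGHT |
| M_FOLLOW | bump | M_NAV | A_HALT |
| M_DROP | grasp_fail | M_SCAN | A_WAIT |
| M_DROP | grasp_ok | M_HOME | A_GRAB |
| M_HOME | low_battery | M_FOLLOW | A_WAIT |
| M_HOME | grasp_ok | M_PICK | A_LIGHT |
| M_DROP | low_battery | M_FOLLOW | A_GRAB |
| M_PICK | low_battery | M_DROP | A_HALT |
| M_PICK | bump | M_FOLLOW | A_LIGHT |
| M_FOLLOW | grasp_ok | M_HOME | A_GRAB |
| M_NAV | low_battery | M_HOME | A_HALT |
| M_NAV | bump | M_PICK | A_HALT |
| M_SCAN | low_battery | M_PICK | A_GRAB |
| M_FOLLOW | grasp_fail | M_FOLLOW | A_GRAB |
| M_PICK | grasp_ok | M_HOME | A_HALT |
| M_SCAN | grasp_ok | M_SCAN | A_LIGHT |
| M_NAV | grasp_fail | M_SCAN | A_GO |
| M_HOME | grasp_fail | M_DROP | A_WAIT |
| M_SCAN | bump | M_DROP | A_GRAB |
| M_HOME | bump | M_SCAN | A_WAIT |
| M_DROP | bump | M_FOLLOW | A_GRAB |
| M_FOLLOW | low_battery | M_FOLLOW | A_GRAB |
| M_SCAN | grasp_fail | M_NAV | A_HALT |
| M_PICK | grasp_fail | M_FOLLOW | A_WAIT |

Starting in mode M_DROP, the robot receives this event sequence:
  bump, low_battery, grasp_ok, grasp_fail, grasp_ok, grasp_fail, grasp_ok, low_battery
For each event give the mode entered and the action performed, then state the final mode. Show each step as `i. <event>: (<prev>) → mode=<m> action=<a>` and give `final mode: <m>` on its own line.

final mode: M_FOLLOW

1. bump: (M_DROP) → mode=M_FOLLOW action=A_GRAB
2. low_battery: (M_FOLLOW) → mode=M_FOLLOW action=A_GRAB
3. grasp_ok: (M_FOLLOW) → mode=M_HOME action=A_GRAB
4. grasp_fail: (M_HOME) → mode=M_DROP action=A_WAIT
5. grasp_ok: (M_DROP) → mode=M_HOME action=A_GRAB
6. grasp_fail: (M_HOME) → mode=M_DROP action=A_WAIT
7. grasp_ok: (M_DROP) → mode=M_HOME action=A_GRAB
8. low_battery: (M_HOME) → mode=M_FOLLOW action=A_WAIT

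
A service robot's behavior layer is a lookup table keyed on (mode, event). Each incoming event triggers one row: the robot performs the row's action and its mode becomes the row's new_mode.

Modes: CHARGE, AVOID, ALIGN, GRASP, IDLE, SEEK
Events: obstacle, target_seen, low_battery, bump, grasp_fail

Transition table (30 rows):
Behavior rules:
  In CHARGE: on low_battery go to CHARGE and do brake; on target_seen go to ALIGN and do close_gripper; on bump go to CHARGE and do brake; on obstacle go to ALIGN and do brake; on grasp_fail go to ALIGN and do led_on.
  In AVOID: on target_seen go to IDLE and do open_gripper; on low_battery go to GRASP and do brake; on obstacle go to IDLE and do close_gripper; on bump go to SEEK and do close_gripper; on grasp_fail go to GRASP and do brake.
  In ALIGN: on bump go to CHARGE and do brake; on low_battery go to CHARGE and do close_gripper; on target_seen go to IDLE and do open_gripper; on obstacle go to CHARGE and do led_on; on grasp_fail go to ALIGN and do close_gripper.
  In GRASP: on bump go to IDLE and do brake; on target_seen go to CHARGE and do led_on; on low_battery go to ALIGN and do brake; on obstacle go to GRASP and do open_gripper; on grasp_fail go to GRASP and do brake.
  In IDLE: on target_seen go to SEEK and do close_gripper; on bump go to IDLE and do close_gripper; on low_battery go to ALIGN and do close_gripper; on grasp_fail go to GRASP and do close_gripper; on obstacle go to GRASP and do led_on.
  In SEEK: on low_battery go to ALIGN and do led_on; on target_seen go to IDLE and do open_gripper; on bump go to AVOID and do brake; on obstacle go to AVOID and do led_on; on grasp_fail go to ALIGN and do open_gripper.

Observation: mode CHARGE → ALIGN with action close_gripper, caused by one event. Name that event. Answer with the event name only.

try obstacle: (CHARGE, obstacle) → (ALIGN, brake)
try target_seen: (CHARGE, target_seen) → (ALIGN, close_gripper)  ← matches
try low_battery: (CHARGE, low_battery) → (CHARGE, brake)
try bump: (CHARGE, bump) → (CHARGE, brake)
try grasp_fail: (CHARGE, grasp_fail) → (ALIGN, led_on)

target_seen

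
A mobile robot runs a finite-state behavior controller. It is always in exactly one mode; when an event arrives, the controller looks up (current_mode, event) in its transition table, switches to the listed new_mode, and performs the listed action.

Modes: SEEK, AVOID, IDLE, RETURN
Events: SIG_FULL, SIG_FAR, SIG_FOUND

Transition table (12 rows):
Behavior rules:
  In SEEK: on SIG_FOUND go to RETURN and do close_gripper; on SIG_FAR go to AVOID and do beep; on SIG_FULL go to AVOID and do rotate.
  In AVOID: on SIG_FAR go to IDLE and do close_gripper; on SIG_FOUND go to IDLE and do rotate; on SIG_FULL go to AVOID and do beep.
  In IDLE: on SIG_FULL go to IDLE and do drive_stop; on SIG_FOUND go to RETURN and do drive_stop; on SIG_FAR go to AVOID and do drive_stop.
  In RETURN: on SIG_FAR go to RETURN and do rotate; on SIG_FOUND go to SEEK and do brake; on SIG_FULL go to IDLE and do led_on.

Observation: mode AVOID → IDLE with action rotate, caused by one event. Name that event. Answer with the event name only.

try SIG_FULL: (AVOID, SIG_FULL) → (AVOID, beep)
try SIG_FAR: (AVOID, SIG_FAR) → (IDLE, close_gripper)
try SIG_FOUND: (AVOID, SIG_FOUND) → (IDLE, rotate)  ← matches

SIG_FOUND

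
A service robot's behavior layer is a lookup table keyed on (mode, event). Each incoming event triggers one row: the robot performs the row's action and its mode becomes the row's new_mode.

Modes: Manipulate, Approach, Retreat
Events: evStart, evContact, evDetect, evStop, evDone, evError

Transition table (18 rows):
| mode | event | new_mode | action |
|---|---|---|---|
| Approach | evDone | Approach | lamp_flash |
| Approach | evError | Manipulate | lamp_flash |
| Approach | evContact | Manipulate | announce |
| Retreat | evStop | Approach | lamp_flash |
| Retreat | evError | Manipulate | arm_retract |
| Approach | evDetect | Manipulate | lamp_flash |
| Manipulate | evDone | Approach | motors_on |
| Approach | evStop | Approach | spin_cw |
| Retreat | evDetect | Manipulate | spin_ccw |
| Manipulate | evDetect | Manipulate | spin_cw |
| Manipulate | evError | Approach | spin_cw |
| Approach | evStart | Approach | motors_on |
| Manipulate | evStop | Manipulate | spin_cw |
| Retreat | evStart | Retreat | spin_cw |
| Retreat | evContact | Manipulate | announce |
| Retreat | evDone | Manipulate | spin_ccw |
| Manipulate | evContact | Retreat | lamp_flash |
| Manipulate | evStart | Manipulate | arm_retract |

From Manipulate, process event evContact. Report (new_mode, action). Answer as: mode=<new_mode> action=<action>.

mode=Retreat action=lamp_flash

current mode = Manipulate; filter table to that mode:
  (Manipulate, evDone) → (Approach, motors_on)
  (Manipulate, evDetect) → (Manipulate, spin_cw)
  (Manipulate, evError) → (Approach, spin_cw)
  (Manipulate, evStop) → (Manipulate, spin_cw)
  (Manipulate, evContact) → (Retreat, lamp_flash)  ← event matches
  (Manipulate, evStart) → (Manipulate, arm_retract)
event = evContact selects (Retreat, lamp_flash)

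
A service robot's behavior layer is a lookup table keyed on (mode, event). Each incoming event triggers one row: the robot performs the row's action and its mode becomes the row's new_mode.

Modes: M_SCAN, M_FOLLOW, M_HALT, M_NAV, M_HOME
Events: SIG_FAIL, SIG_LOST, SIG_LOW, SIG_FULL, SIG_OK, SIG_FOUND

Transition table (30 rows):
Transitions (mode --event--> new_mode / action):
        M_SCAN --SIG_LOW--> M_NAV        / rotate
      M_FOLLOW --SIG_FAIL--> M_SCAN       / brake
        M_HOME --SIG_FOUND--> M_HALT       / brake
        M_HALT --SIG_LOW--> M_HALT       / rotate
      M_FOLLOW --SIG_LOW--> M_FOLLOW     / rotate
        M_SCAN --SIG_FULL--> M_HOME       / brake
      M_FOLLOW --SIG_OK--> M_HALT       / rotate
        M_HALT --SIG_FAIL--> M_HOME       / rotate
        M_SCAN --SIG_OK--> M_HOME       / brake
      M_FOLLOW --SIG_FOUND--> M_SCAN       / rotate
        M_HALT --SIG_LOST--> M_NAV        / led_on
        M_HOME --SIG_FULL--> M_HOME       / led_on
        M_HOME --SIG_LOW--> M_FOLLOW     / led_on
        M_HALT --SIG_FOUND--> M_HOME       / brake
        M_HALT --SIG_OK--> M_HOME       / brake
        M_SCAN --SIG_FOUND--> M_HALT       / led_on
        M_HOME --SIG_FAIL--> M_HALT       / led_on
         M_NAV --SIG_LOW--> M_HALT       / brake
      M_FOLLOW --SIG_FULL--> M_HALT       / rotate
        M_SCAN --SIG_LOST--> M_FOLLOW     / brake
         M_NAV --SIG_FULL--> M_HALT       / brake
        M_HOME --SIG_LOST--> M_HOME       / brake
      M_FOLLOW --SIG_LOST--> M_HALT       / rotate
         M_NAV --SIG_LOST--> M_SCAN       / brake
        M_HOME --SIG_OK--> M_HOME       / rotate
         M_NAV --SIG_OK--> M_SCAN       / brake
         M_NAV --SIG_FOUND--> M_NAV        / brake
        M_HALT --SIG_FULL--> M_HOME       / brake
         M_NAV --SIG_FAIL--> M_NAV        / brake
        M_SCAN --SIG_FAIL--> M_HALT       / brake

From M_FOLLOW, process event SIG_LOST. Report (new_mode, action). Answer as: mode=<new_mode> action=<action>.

mode=M_HALT action=rotate

current mode = M_FOLLOW; filter table to that mode:
  (M_FOLLOW, SIG_FAIL) → (M_SCAN, brake)
  (M_FOLLOW, SIG_LOW) → (M_FOLLOW, rotate)
  (M_FOLLOW, SIG_OK) → (M_HALT, rotate)
  (M_FOLLOW, SIG_FOUND) → (M_SCAN, rotate)
  (M_FOLLOW, SIG_FULL) → (M_HALT, rotate)
  (M_FOLLOW, SIG_LOST) → (M_HALT, rotate)  ← event matches
event = SIG_LOST selects (M_HALT, rotate)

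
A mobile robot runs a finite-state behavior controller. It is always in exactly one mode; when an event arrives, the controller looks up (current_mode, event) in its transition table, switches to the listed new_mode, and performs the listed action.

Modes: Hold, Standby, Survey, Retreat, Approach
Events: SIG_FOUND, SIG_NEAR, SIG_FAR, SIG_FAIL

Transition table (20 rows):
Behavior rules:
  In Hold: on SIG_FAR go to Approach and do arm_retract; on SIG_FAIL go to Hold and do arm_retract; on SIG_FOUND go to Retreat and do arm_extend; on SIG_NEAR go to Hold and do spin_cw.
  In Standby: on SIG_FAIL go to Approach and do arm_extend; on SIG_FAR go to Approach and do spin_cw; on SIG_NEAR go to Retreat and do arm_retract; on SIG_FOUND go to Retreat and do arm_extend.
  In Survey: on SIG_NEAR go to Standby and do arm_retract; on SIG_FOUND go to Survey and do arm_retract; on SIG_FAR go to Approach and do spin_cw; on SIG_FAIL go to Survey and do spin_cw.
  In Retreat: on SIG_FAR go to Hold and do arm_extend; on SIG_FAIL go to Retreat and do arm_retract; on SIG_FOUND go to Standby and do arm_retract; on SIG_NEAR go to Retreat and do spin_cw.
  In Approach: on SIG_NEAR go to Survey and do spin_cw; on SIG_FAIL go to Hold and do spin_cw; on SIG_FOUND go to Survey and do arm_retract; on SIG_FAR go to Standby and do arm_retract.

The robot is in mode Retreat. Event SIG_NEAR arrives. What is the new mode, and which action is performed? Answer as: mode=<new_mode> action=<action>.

current mode = Retreat; filter table to that mode:
  (Retreat, SIG_FAR) → (Hold, arm_extend)
  (Retreat, SIG_FAIL) → (Retreat, arm_retract)
  (Retreat, SIG_FOUND) → (Standby, arm_retract)
  (Retreat, SIG_NEAR) → (Retreat, spin_cw)  ← event matches
event = SIG_NEAR selects (Retreat, spin_cw)

mode=Retreat action=spin_cw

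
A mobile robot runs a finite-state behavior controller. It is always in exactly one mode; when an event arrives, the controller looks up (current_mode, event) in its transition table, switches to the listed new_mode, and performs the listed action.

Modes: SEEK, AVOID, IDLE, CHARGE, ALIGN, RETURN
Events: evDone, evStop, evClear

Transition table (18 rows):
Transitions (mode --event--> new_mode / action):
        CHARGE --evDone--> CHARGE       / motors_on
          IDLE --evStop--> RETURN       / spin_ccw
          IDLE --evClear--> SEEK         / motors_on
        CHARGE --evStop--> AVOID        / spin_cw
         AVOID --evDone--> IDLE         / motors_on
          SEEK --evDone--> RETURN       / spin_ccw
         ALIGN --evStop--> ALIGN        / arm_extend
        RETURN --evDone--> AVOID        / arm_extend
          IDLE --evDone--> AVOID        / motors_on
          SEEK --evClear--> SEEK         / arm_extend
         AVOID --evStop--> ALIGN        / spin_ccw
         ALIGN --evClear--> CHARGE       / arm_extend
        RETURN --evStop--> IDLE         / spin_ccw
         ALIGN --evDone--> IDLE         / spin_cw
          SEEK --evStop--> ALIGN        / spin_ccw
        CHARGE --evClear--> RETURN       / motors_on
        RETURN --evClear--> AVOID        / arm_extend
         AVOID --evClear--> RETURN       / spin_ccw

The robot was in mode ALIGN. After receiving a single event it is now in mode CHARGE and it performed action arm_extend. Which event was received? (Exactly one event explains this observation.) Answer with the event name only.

try evDone: (ALIGN, evDone) → (IDLE, spin_cw)
try evStop: (ALIGN, evStop) → (ALIGN, arm_extend)
try evClear: (ALIGN, evClear) → (CHARGE, arm_extend)  ← matches

evClear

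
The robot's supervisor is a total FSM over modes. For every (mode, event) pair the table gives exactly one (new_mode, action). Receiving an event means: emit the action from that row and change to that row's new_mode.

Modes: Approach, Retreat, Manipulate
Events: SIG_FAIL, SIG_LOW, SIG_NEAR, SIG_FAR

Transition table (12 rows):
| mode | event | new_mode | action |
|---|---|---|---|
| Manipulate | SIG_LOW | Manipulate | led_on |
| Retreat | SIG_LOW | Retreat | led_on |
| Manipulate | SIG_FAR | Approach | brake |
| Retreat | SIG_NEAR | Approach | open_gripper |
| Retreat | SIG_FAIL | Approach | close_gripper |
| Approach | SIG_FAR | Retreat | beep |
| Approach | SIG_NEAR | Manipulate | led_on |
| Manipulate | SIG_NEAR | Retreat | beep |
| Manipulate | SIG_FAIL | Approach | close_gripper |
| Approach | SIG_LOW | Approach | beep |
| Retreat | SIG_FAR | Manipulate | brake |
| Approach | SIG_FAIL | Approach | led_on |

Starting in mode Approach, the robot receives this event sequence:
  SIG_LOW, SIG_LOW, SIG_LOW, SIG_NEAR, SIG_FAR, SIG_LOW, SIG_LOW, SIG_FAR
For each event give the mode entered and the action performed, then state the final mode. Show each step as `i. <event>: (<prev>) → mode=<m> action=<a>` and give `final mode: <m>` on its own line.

final mode: Retreat

1. SIG_LOW: (Approach) → mode=Approach action=beep
2. SIG_LOW: (Approach) → mode=Approach action=beep
3. SIG_LOW: (Approach) → mode=Approach action=beep
4. SIG_NEAR: (Approach) → mode=Manipulate action=led_on
5. SIG_FAR: (Manipulate) → mode=Approach action=brake
6. SIG_LOW: (Approach) → mode=Approach action=beep
7. SIG_LOW: (Approach) → mode=Approach action=beep
8. SIG_FAR: (Approach) → mode=Retreat action=beep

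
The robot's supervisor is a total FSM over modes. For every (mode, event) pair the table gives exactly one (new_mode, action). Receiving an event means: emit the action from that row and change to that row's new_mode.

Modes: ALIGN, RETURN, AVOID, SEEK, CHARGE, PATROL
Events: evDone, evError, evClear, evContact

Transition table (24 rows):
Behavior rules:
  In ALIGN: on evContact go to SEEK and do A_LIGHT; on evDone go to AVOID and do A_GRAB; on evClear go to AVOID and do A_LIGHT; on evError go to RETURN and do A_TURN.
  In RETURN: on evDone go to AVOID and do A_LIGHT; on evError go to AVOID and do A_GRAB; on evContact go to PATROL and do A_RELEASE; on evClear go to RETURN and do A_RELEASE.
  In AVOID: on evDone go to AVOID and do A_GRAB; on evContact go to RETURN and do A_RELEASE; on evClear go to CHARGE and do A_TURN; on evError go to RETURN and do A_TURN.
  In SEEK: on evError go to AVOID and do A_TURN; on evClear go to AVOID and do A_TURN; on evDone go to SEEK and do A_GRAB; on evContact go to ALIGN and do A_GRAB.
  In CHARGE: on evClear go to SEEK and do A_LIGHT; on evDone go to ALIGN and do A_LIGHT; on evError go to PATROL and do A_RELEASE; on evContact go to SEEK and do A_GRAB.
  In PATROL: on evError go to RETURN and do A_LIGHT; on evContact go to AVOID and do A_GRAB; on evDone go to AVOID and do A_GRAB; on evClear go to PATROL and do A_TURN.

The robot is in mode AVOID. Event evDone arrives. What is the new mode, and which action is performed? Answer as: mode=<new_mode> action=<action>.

current mode = AVOID; filter table to that mode:
  (AVOID, evDone) → (AVOID, A_GRAB)  ← event matches
  (AVOID, evContact) → (RETURN, A_RELEASE)
  (AVOID, evClear) → (CHARGE, A_TURN)
  (AVOID, evError) → (RETURN, A_TURN)
event = evDone selects (AVOID, A_GRAB)

mode=AVOID action=A_GRAB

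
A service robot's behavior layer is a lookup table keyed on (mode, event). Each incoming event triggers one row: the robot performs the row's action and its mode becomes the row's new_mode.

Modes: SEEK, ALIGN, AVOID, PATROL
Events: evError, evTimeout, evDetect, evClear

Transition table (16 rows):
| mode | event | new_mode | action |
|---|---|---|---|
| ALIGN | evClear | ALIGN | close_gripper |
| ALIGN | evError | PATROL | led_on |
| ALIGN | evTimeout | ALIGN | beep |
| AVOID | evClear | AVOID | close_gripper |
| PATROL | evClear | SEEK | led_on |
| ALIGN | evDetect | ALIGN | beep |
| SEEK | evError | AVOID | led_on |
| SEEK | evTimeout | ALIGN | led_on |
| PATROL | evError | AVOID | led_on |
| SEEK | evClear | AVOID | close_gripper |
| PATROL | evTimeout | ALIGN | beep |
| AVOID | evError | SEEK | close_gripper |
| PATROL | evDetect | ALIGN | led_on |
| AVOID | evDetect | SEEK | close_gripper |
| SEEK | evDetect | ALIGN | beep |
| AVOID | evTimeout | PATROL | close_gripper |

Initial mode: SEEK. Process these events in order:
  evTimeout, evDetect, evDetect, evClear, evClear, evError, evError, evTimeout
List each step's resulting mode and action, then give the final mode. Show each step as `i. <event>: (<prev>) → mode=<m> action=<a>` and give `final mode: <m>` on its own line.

final mode: PATROL

1. evTimeout: (SEEK) → mode=ALIGN action=led_on
2. evDetect: (ALIGN) → mode=ALIGN action=beep
3. evDetect: (ALIGN) → mode=ALIGN action=beep
4. evClear: (ALIGN) → mode=ALIGN action=close_gripper
5. evClear: (ALIGN) → mode=ALIGN action=close_gripper
6. evError: (ALIGN) → mode=PATROL action=led_on
7. evError: (PATROL) → mode=AVOID action=led_on
8. evTimeout: (AVOID) → mode=PATROL action=close_gripper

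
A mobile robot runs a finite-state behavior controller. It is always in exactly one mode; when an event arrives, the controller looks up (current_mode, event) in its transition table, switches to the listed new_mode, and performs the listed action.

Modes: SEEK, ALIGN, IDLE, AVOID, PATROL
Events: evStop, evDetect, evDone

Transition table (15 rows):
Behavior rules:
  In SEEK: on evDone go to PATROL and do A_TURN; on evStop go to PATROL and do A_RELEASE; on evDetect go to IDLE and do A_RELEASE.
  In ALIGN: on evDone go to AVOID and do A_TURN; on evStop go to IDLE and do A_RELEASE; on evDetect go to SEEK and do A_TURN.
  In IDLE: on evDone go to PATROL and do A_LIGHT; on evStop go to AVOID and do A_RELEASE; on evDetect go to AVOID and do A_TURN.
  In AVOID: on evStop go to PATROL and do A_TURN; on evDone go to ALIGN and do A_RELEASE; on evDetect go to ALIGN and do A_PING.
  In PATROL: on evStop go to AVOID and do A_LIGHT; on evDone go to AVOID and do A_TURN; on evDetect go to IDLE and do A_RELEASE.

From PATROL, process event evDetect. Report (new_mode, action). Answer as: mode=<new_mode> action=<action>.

mode=IDLE action=A_RELEASE

current mode = PATROL; filter table to that mode:
  (PATROL, evStop) → (AVOID, A_LIGHT)
  (PATROL, evDone) → (AVOID, A_TURN)
  (PATROL, evDetect) → (IDLE, A_RELEASE)  ← event matches
event = evDetect selects (IDLE, A_RELEASE)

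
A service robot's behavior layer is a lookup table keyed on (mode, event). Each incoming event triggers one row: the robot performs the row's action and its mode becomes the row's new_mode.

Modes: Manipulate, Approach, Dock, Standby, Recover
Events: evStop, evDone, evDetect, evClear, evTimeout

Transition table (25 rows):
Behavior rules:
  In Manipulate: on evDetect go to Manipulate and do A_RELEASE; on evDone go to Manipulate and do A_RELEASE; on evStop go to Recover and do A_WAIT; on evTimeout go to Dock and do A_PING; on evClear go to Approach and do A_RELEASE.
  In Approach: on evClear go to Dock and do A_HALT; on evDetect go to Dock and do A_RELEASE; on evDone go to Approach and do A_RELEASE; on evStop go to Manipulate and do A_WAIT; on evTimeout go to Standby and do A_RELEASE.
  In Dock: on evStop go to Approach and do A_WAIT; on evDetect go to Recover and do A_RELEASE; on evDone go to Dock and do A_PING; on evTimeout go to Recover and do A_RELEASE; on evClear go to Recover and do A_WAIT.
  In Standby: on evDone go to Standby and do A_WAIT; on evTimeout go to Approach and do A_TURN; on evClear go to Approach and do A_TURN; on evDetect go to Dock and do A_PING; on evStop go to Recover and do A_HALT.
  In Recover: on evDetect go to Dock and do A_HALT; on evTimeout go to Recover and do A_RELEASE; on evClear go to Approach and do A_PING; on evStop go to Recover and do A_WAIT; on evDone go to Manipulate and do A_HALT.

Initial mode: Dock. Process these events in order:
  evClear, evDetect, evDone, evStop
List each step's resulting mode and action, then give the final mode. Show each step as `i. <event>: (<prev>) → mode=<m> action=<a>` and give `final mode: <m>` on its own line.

final mode: Approach

1. evClear: (Dock) → mode=Recover action=A_WAIT
2. evDetect: (Recover) → mode=Dock action=A_HALT
3. evDone: (Dock) → mode=Dock action=A_PING
4. evStop: (Dock) → mode=Approach action=A_WAIT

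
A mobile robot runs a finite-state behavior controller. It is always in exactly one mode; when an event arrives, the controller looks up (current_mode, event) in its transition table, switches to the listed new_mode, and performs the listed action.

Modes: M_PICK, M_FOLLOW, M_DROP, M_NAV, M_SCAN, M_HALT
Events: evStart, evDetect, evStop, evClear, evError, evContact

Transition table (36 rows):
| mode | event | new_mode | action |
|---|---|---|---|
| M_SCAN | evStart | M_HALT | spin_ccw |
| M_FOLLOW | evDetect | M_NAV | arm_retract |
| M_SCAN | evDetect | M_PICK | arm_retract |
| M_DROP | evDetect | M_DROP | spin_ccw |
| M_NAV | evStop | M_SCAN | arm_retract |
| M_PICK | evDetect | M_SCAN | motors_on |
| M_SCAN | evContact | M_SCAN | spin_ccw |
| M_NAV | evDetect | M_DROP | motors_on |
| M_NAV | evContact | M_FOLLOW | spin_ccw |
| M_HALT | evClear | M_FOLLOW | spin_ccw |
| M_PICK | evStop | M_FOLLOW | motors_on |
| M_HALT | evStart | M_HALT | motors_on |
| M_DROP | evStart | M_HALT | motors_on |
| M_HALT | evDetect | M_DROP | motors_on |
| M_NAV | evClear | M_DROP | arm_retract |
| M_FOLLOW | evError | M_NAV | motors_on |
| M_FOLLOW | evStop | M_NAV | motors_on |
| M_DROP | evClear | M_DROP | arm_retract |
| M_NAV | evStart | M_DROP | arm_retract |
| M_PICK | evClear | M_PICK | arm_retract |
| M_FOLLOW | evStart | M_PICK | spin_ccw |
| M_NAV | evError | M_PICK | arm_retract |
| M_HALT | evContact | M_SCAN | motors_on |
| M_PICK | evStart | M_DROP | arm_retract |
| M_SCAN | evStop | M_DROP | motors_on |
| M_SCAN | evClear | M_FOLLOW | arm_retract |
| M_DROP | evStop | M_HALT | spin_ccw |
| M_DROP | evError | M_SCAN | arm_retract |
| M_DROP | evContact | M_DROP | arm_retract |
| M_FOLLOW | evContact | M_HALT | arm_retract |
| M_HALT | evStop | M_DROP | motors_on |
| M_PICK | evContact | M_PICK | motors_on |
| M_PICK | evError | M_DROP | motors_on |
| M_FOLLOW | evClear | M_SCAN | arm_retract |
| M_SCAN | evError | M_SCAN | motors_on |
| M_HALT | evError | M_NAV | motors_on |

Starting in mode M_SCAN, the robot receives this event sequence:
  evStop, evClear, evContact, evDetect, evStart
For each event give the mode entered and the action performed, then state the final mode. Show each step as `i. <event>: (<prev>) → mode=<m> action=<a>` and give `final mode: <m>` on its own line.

final mode: M_HALT

1. evStop: (M_SCAN) → mode=M_DROP action=motors_on
2. evClear: (M_DROP) → mode=M_DROP action=arm_retract
3. evContact: (M_DROP) → mode=M_DROP action=arm_retract
4. evDetect: (M_DROP) → mode=M_DROP action=spin_ccw
5. evStart: (M_DROP) → mode=M_HALT action=motors_on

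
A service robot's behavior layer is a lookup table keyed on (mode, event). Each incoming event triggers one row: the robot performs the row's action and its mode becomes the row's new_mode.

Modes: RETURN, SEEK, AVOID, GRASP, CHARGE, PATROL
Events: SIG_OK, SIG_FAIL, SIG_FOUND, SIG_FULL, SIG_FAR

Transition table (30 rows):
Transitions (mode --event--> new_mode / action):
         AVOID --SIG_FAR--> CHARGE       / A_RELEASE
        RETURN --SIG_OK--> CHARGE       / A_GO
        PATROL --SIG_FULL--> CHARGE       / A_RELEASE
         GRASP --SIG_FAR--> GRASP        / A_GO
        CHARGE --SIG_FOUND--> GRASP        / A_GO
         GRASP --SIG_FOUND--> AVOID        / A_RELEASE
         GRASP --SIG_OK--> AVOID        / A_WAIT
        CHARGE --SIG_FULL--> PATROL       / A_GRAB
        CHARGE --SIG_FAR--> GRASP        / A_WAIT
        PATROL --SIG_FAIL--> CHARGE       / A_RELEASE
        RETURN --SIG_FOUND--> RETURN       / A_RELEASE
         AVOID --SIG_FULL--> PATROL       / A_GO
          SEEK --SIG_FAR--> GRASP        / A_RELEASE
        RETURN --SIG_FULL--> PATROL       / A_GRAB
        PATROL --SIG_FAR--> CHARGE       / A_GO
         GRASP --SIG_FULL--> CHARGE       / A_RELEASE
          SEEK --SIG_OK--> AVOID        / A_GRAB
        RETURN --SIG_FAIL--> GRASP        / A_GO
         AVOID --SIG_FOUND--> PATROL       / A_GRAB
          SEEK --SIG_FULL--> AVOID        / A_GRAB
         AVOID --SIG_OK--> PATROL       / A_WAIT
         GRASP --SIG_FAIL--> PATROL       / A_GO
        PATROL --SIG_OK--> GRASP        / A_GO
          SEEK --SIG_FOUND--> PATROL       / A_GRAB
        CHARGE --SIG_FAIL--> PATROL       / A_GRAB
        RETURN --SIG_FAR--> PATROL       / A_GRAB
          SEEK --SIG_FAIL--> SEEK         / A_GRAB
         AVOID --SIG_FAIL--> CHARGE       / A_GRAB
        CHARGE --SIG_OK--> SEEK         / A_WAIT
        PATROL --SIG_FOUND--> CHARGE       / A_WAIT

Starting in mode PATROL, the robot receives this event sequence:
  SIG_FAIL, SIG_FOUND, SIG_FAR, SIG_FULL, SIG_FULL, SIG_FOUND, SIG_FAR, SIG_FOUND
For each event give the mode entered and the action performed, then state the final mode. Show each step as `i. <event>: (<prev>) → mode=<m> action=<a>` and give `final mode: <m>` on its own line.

final mode: AVOID

1. SIG_FAIL: (PATROL) → mode=CHARGE action=A_RELEASE
2. SIG_FOUND: (CHARGE) → mode=GRASP action=A_GO
3. SIG_FAR: (GRASP) → mode=GRASP action=A_GO
4. SIG_FULL: (GRASP) → mode=CHARGE action=A_RELEASE
5. SIG_FULL: (CHARGE) → mode=PATROL action=A_GRAB
6. SIG_FOUND: (PATROL) → mode=CHARGE action=A_WAIT
7. SIG_FAR: (CHARGE) → mode=GRASP action=A_WAIT
8. SIG_FOUND: (GRASP) → mode=AVOID action=A_RELEASE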